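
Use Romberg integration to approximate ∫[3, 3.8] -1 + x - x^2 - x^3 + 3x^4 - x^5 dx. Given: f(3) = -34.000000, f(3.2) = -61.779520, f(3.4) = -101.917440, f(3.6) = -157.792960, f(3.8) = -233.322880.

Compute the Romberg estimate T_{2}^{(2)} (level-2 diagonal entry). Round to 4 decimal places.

T_{0}^{(0)} (trapezoid, 1 panel, h=0.8000): -106.929152
T_{1}^{(0)} (trapezoid, 2 panels, h=0.4000): -94.231552
T_{2}^{(0)} (trapezoid, 4 panels, h=0.2000): -91.030272
T_{1}^{(1)} = -94.231552 + (-94.231552 − (-106.929152))/3 = -89.999019
T_{2}^{(1)} = -91.030272 + (-91.030272 − (-94.231552))/3 = -89.963179
T_{2}^{(2)} = -89.963179 + (-89.963179 − (-89.999019))/15 = -89.960790

-89.9608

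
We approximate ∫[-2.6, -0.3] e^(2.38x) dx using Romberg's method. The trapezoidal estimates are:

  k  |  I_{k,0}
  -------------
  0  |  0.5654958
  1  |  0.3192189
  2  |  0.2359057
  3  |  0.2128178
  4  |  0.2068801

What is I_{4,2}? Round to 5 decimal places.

I_{3,1} = (4·0.2128178 − 0.2359057) / 3 = 0.2051218
I_{4,1} = (4·0.2068801 − 0.2128178) / 3 = 0.2049009
I_{4,2} = (16·0.2049009 − 0.2051218) / 15 = 0.2048862

0.20489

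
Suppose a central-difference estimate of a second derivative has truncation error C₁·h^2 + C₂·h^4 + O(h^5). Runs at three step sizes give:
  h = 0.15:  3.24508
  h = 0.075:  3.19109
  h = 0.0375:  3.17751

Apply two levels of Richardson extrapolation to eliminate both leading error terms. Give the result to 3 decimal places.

First eliminate the h^2 term (factor 2^2 = 4):
  B₁ = (4·3.19109 − 3.24508)/3 = 3.17309
  B₂ = (4·3.17751 − 3.19109)/3 = 3.17298
Then eliminate the h^4 term (factor 2^4 = 16):
  (16·3.17298 − 3.17309)/15 = 3.17297

3.173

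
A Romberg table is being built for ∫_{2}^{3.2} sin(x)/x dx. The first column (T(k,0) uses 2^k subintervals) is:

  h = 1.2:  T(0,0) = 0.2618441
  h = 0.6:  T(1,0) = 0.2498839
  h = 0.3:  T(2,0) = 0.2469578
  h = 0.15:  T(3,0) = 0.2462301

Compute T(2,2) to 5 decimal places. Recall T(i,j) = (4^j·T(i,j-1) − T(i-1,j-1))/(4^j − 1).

0.24599

T(1,1) = 0.2498839 + (0.2498839 − 0.2618441)/3 = 0.2458972
T(2,1) = (4·0.2469578 − 0.2498839) / 3 = 0.2459824
T(2,2) = (16·0.2459824 − 0.2458972) / 15 = 0.2459881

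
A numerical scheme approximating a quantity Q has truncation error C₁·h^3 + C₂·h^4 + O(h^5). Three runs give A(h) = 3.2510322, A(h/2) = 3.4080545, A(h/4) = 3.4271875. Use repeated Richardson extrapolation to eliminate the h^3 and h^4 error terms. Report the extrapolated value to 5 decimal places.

First eliminate the h^3 term (factor 2^3 = 8):
  B₁ = (8·3.4080545 − 3.2510322)/7 = 3.4304863
  B₂ = (8·3.4271875 − 3.4080545)/7 = 3.4299208
Then eliminate the h^4 term (factor 2^4 = 16):
  (16·3.4299208 − 3.4304863)/15 = 3.4298831

3.42988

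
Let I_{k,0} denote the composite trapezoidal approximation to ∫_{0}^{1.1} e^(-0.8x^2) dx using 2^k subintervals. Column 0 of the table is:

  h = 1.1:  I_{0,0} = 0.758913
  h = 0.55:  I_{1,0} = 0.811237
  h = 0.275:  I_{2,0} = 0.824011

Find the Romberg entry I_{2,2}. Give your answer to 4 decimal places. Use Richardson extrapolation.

I_{1,1} = 0.811237 + (0.811237 − 0.758913)/3 = 0.828678
I_{2,1} = 0.824011 + (0.824011 − 0.811237)/3 = 0.828269
I_{2,2} = 0.828269 + (0.828269 − 0.828678)/15 = 0.828242

0.8282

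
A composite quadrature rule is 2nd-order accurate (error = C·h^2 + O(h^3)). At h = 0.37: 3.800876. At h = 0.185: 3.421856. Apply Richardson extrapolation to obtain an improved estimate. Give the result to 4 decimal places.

The leading error scales as h^2; refining by a factor of 2 reduces it by 2^2 = 4.
Extrapolated value = (4·A(h/2) − A(h)) / (4 − 1)
= (4·3.421856 − 3.800876) / 3
= 9.886548 / 3 = 3.295516

3.2955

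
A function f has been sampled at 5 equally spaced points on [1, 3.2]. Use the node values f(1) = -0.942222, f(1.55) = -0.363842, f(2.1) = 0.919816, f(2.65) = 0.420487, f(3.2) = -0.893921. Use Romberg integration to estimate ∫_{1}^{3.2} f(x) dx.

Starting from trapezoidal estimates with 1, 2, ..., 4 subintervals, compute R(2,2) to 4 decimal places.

-0.0001

R(0,0) (trapezoid, 1 panel, h=2.2000): -2.019757
R(1,0) (trapezoid, 2 panels, h=1.1000): 0.001919
R(2,0) (trapezoid, 4 panels, h=0.5500): 0.032114
R(1,1) = 0.001919 + (0.001919 − (-2.019757))/3 = 0.675811
R(2,1) = 0.032114 + (0.032114 − 0.001919)/3 = 0.042179
R(2,2) = 0.042179 + (0.042179 − 0.675811)/15 = -0.000063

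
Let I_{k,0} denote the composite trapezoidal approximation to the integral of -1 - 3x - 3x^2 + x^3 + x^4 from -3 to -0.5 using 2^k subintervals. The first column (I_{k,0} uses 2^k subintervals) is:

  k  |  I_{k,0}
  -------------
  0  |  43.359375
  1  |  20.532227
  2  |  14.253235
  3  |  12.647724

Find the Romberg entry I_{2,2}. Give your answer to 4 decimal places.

I_{1,1} = 20.532227 + (20.532227 − 43.359375)/3 = 12.923178
I_{2,1} = (4·14.253235 − 20.532227) / 3 = 12.160238
I_{2,2} = (16·12.160238 − 12.923178) / 15 = 12.109375

12.1094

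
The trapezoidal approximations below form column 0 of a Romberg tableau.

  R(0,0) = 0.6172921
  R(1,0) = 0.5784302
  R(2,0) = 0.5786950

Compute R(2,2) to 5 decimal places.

Richardson extrapolation on the trapezoidal column (denominator 4−1=3):
R(1,1) = (4·0.5784302 − 0.6172921) / 3 = 0.5654762
R(2,1) = 0.5786950 + (0.5786950 − 0.5784302)/3 = 0.5787833
R(2,2) = 0.5787833 + (0.5787833 − 0.5654762)/15 = 0.5796704
(Column j=1 coincides with Simpson's rule on the same nodes.)

0.57967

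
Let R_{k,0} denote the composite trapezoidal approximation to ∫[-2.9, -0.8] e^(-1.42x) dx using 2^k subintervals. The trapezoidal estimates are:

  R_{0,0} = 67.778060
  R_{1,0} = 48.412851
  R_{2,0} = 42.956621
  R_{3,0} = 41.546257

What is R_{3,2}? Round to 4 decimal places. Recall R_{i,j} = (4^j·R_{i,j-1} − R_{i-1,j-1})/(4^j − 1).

41.0720

R_{2,1} = 42.956621 + (42.956621 − 48.412851)/3 = 41.137878
R_{3,1} = (4·41.546257 − 42.956621) / 3 = 41.076136
R_{3,2} = (16·41.076136 − 41.137878) / 15 = 41.072020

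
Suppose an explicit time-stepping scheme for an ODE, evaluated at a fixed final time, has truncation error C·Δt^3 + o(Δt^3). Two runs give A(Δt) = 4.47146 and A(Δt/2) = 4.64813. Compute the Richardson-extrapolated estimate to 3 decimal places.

4.673

The leading error scales as Δt^3; refining by a factor of 2 reduces it by 2^3 = 8.
Extrapolated value = (8·A(Δt/2) − A(Δt)) / (8 − 1)
= (8·4.64813 − 4.47146) / 7
= 32.71358 / 7 = 4.67337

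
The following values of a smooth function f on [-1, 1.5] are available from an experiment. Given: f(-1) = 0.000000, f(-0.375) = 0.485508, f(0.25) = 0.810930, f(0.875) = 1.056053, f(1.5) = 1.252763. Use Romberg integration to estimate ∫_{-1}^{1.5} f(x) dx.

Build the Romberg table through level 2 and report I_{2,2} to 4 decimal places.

1.8842

I_{0,0} (trapezoid, 1 panel, h=2.5000): 1.565954
I_{1,0} (trapezoid, 2 panels, h=1.2500): 1.796639
I_{2,0} (trapezoid, 4 panels, h=0.6250): 1.861795
I_{1,1} = 1.796639 + (1.796639 − 1.565954)/3 = 1.873534
I_{2,1} = 1.861795 + (1.861795 − 1.796639)/3 = 1.883514
I_{2,2} = 1.883514 + (1.883514 − 1.873534)/15 = 1.884179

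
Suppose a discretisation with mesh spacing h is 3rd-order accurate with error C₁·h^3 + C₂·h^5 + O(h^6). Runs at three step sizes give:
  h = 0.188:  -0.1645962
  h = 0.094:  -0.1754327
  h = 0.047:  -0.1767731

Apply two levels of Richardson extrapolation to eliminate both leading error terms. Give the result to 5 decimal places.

-0.17696

First eliminate the h^3 term (factor 2^3 = 8):
  B₁ = (8·(-0.1754327) − (-0.1645962))/7 = -0.1769808
  B₂ = (8·(-0.1767731) − (-0.1754327))/7 = -0.1769646
Then eliminate the h^5 term (factor 2^5 = 32):
  (32·(-0.1769646) − (-0.1769808))/31 = -0.1769641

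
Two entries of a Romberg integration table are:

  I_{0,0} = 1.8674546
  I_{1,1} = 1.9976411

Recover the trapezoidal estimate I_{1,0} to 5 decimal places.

From I_{1,1} = (4·I_{1,0} − I_{0,0})/3, solve for I_{1,0}:
4·I_{1,0} = 3·1.9976411 + 1.8674546 = 7.8603779
I_{1,0} = 1.9650945

1.96509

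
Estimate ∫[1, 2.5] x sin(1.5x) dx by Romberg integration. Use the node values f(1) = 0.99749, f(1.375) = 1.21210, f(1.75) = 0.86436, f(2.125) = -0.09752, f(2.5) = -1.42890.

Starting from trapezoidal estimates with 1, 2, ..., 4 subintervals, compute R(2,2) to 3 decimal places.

0.717

R(0,0) (trapezoid, 1 panel, h=1.5000): -0.32356
R(1,0) (trapezoid, 2 panels, h=0.7500): 0.48649
R(2,0) (trapezoid, 4 panels, h=0.3750): 0.66121
R(1,1) = 0.48649 + (0.48649 − (-0.32356))/3 = 0.75651
R(2,1) = 0.66121 + (0.66121 − 0.48649)/3 = 0.71945
R(2,2) = 0.71945 + (0.71945 − 0.75651)/15 = 0.71698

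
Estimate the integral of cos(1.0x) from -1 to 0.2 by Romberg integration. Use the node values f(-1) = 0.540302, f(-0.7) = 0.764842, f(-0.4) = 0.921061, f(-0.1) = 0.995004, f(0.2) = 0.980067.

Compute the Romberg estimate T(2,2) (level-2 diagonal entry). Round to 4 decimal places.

T(0,0) (trapezoid, 1 panel, h=1.2000): 0.912221
T(1,0) (trapezoid, 2 panels, h=0.6000): 1.008747
T(2,0) (trapezoid, 4 panels, h=0.3000): 1.032327
T(1,1) = 1.008747 + (1.008747 − 0.912221)/3 = 1.040922
T(2,1) = 1.032327 + (1.032327 − 1.008747)/3 = 1.040187
T(2,2) = 1.040187 + (1.040187 − 1.040922)/15 = 1.040138

1.0401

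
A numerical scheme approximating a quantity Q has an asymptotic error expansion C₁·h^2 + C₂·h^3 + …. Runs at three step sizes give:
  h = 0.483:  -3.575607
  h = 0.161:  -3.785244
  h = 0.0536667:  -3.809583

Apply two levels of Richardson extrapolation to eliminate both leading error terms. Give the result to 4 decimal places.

First eliminate the h^2 term (factor 3^2 = 9):
  B₁ = (9·(-3.785244) − (-3.575607))/8 = -3.811449
  B₂ = (9·(-3.809583) − (-3.785244))/8 = -3.812625
Then eliminate the h^3 term (factor 3^3 = 27):
  (27·(-3.812625) − (-3.811449))/26 = -3.812670

-3.8127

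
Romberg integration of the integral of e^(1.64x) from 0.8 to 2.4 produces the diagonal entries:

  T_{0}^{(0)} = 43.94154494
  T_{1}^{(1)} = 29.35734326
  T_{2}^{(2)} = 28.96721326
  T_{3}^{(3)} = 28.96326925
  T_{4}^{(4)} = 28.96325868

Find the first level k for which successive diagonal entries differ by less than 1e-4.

|T_{1}^{(1)} − T_{0}^{(0)}| = 14.58420168 ≥ 1e-4
|T_{2}^{(2)} − T_{1}^{(1)}| = 0.39013000 ≥ 1e-4
|T_{3}^{(3)} − T_{2}^{(2)}| = 0.00394401 ≥ 1e-4
|T_{4}^{(4)} − T_{3}^{(3)}| = 0.00001057 < 1e-4

k = 4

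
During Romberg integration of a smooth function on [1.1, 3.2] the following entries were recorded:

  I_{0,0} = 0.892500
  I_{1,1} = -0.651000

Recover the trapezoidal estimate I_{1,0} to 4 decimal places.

-0.2651

From I_{1,1} = (4·I_{1,0} − I_{0,0})/3, solve for I_{1,0}:
4·I_{1,0} = 3·(-0.651000) + 0.892500 = -1.060500
I_{1,0} = -0.265125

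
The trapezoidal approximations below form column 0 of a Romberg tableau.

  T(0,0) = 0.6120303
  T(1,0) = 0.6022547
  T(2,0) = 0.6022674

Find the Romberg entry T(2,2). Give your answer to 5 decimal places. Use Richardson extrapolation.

Richardson extrapolation on the trapezoidal column (denominator 4−1=3):
T(1,1) = 0.6022547 + (0.6022547 − 0.6120303)/3 = 0.5989962
T(2,1) = 0.6022674 + (0.6022674 − 0.6022547)/3 = 0.6022716
T(2,2) = 0.6022716 + (0.6022716 − 0.5989962)/15 = 0.6024900

0.60249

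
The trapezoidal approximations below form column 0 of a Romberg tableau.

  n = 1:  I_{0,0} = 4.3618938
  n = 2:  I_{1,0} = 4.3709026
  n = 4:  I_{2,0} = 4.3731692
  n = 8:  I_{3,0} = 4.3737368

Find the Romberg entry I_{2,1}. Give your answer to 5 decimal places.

4.37392

Richardson extrapolation on the trapezoidal column (denominator 4−1=3):
I_{2,1} = (4·4.3731692 − 4.3709026) / 3 = 4.3739247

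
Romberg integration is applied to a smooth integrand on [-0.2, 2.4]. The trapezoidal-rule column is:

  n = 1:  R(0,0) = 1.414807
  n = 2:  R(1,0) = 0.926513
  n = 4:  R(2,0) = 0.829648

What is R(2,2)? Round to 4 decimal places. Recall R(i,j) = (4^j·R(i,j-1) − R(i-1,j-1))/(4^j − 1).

Richardson extrapolation on the trapezoidal column (denominator 4−1=3):
R(1,1) = (4·0.926513 − 1.414807) / 3 = 0.763748
R(2,1) = 0.829648 + (0.829648 − 0.926513)/3 = 0.797360
R(2,2) = 0.797360 + (0.797360 − 0.763748)/15 = 0.799601

0.7996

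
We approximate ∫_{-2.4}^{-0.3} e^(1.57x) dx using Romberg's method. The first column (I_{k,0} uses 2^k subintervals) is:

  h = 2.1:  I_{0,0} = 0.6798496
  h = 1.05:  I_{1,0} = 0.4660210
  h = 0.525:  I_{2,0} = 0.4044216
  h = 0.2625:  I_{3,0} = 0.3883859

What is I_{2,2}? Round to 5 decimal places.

0.38316

I_{1,1} = 0.4660210 + (0.4660210 − 0.6798496)/3 = 0.3947448
I_{2,1} = 0.4044216 + (0.4044216 − 0.4660210)/3 = 0.3838885
I_{2,2} = 0.3838885 + (0.3838885 − 0.3947448)/15 = 0.3831647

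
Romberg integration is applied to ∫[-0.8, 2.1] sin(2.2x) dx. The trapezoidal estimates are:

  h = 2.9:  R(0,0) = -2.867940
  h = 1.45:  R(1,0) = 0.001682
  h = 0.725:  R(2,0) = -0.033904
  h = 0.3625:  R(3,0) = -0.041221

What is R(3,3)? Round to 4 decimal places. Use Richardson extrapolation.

Richardson extrapolation on the trapezoidal column (denominator 4−1=3):
R(1,1) = (4·0.001682 − (-2.867940)) / 3 = 0.958223
R(2,1) = (4·(-0.033904) − 0.001682) / 3 = -0.045766
R(3,1) = -0.041221 + (-0.041221 − (-0.033904))/3 = -0.043660
R(2,2) = -0.045766 + (-0.045766 − 0.958223)/15 = -0.112699
R(3,2) = (16·(-0.043660) − (-0.045766)) / 15 = -0.043520
R(3,3) = -0.043520 + (-0.043520 − (-0.112699))/63 = -0.042422

-0.0424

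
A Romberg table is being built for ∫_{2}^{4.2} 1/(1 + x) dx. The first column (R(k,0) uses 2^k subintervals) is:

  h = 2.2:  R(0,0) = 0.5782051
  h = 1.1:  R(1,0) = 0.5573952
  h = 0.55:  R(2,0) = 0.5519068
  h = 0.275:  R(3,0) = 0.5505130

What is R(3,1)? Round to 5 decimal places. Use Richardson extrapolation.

R(3,1) = (4·0.5505130 − 0.5519068) / 3 = 0.5500484

0.55005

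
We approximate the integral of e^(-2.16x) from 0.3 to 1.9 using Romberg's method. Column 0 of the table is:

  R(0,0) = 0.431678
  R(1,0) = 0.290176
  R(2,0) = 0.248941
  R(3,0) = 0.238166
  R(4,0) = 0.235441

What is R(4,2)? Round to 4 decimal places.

0.2345

Richardson extrapolation on the trapezoidal column (denominator 4−1=3):
R(3,1) = 0.238166 + (0.238166 − 0.248941)/3 = 0.234574
R(4,1) = 0.235441 + (0.235441 − 0.238166)/3 = 0.234533
R(4,2) = 0.234533 + (0.234533 − 0.234574)/15 = 0.234530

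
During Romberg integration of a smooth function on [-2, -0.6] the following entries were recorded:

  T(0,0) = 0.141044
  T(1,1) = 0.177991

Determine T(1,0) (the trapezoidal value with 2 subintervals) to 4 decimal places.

0.1688

From T(1,1) = (4·T(1,0) − T(0,0))/3, solve for T(1,0):
4·T(1,0) = 3·0.177991 + 0.141044 = 0.675017
T(1,0) = 0.168754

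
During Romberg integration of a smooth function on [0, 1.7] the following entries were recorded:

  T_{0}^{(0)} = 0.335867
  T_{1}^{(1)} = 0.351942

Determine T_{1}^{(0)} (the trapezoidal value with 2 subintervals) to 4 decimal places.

0.3479

From T_{1}^{(1)} = (4·T_{1}^{(0)} − T_{0}^{(0)})/3, solve for T_{1}^{(0)}:
4·T_{1}^{(0)} = 3·0.351942 + 0.335867 = 1.391693
T_{1}^{(0)} = 0.347923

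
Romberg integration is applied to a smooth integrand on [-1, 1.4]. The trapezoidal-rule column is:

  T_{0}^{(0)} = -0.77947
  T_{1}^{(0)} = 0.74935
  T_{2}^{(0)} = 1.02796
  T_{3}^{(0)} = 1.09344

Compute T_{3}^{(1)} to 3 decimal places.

T_{3}^{(1)} = 1.09344 + (1.09344 − 1.02796)/3 = 1.11527

1.115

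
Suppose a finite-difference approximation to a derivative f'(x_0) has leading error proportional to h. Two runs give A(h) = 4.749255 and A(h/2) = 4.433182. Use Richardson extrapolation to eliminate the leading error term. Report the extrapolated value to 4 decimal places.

4.1171

The leading error scales as h; refining by a factor of 2 reduces it by 2^1 = 2.
Extrapolated value = (2·A(h/2) − A(h)) / (2 − 1)
= (2·4.433182 − 4.749255) / 1
= 4.117109 / 1 = 4.117109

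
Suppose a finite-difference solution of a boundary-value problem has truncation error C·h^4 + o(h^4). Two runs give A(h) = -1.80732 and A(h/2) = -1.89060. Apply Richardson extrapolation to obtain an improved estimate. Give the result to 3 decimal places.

-1.896

The leading error scales as h^4; refining by a factor of 2 reduces it by 2^4 = 16.
Extrapolated value = (16·A(h/2) − A(h)) / (16 − 1)
= (16·(-1.89060) − (-1.80732)) / 15
= -28.44228 / 15 = -1.89615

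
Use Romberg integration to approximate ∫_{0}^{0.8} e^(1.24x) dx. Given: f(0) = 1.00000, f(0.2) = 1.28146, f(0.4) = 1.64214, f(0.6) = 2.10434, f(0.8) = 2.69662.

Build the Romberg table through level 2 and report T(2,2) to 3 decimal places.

1.368

T(0,0) (trapezoid, 1 panel, h=0.8000): 1.47865
T(1,0) (trapezoid, 2 panels, h=0.4000): 1.39618
T(2,0) (trapezoid, 4 panels, h=0.2000): 1.37525
T(1,1) = 1.39618 + (1.39618 − 1.47865)/3 = 1.36869
T(2,1) = 1.37525 + (1.37525 − 1.39618)/3 = 1.36827
T(2,2) = 1.36827 + (1.36827 − 1.36869)/15 = 1.36824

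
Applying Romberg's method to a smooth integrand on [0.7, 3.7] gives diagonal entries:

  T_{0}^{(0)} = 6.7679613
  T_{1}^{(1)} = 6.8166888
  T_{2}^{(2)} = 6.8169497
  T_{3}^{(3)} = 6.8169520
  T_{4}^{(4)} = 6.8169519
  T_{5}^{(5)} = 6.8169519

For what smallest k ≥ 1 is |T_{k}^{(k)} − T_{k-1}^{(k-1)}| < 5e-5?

|T_{1}^{(1)} − T_{0}^{(0)}| = 0.0487275 ≥ 5e-5
|T_{2}^{(2)} − T_{1}^{(1)}| = 0.0002609 ≥ 5e-5
|T_{3}^{(3)} − T_{2}^{(2)}| = 0.0000023 < 5e-5

k = 3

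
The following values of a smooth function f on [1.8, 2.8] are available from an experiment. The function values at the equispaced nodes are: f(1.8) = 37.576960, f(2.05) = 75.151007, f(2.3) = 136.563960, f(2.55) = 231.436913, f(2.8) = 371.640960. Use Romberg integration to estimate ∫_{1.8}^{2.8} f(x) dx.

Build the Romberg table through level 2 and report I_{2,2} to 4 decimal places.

159.0456

I_{0,0} (trapezoid, 1 panel, h=1.0000): 204.608960
I_{1,0} (trapezoid, 2 panels, h=0.5000): 170.586460
I_{2,0} (trapezoid, 4 panels, h=0.2500): 161.940210
I_{1,1} = 170.586460 + (170.586460 − 204.608960)/3 = 159.245627
I_{2,1} = 161.940210 + (161.940210 − 170.586460)/3 = 159.058127
I_{2,2} = 159.058127 + (159.058127 − 159.245627)/15 = 159.045627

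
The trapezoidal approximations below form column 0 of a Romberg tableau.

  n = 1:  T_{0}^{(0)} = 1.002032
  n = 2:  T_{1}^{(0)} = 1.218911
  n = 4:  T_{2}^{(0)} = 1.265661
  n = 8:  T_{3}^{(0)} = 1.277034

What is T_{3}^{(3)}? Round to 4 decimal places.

Richardson extrapolation on the trapezoidal column (denominator 4−1=3):
T_{1}^{(1)} = (4·1.218911 − 1.002032) / 3 = 1.291204
T_{2}^{(1)} = (4·1.265661 − 1.218911) / 3 = 1.281244
T_{3}^{(1)} = 1.277034 + (1.277034 − 1.265661)/3 = 1.280825
T_{2}^{(2)} = (16·1.281244 − 1.291204) / 15 = 1.280580
T_{3}^{(2)} = 1.280825 + (1.280825 − 1.281244)/15 = 1.280797
T_{3}^{(3)} = (64·1.280797 − 1.280580) / 63 = 1.280800

1.2808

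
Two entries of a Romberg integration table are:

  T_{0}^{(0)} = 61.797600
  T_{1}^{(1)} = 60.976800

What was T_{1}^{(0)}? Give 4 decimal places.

From T_{1}^{(1)} = (4·T_{1}^{(0)} − T_{0}^{(0)})/3, solve for T_{1}^{(0)}:
4·T_{1}^{(0)} = 3·60.976800 + 61.797600 = 244.728000
T_{1}^{(0)} = 61.182000

61.1820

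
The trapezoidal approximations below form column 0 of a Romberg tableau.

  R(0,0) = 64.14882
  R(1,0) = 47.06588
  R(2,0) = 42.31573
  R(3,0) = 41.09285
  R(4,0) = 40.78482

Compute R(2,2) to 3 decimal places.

Richardson extrapolation on the trapezoidal column (denominator 4−1=3):
R(1,1) = (4·47.06588 − 64.14882) / 3 = 41.37157
R(2,1) = (4·42.31573 − 47.06588) / 3 = 40.73235
R(2,2) = 40.73235 + (40.73235 − 41.37157)/15 = 40.68974

40.690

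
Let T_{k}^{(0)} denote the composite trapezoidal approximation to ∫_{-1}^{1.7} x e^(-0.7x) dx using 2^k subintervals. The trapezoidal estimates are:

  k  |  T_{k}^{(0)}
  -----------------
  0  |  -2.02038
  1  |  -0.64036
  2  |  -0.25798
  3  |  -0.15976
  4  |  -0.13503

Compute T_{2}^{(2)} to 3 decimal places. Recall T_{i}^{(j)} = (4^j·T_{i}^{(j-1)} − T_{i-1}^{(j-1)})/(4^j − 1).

T_{1}^{(1)} = -0.64036 + (-0.64036 − (-2.02038))/3 = -0.18035
T_{2}^{(1)} = -0.25798 + (-0.25798 − (-0.64036))/3 = -0.13052
T_{2}^{(2)} = (16·(-0.13052) − (-0.18035)) / 15 = -0.12720
(Column j=1 coincides with Simpson's rule on the same nodes.)

-0.127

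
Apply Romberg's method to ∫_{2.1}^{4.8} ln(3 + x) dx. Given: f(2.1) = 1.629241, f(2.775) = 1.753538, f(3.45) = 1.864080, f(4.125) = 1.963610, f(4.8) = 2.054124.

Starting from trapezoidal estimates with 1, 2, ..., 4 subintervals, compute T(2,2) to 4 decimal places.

5.0130

T(0,0) (trapezoid, 1 panel, h=2.7000): 4.972543
T(1,0) (trapezoid, 2 panels, h=1.3500): 5.002779
T(2,0) (trapezoid, 4 panels, h=0.6750): 5.010465
T(1,1) = 5.002779 + (5.002779 − 4.972543)/3 = 5.012858
T(2,1) = 5.010465 + (5.010465 − 5.002779)/3 = 5.013027
T(2,2) = 5.013027 + (5.013027 − 5.012858)/15 = 5.013038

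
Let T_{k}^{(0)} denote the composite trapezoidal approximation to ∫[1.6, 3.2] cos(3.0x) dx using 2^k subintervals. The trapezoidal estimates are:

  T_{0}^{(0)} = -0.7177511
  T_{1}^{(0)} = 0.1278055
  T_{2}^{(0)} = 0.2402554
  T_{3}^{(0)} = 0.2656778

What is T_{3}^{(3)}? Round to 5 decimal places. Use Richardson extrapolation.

0.27399

T_{1}^{(1)} = 0.1278055 + (0.1278055 − (-0.7177511))/3 = 0.4096577
T_{2}^{(1)} = 0.2402554 + (0.2402554 − 0.1278055)/3 = 0.2777387
T_{3}^{(1)} = (4·0.2656778 − 0.2402554) / 3 = 0.2741519
T_{2}^{(2)} = (16·0.2777387 − 0.4096577) / 15 = 0.2689441
T_{3}^{(2)} = 0.2741519 + (0.2741519 − 0.2777387)/15 = 0.2739128
T_{3}^{(3)} = (64·0.2739128 − 0.2689441) / 63 = 0.2739917
(Column j=1 coincides with Simpson's rule on the same nodes.)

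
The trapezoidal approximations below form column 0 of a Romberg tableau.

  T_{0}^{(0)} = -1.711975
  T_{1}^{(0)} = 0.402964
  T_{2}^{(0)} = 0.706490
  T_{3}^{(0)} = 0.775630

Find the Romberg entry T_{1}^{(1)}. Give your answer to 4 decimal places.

1.1079

T_{1}^{(1)} = (4·0.402964 − (-1.711975)) / 3 = 1.107944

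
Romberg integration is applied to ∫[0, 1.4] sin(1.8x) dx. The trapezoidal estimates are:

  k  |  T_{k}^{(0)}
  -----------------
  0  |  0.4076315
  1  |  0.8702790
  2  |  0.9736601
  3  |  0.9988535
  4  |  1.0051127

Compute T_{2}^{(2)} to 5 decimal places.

T_{1}^{(1)} = 0.8702790 + (0.8702790 − 0.4076315)/3 = 1.0244948
T_{2}^{(1)} = 0.9736601 + (0.9736601 − 0.8702790)/3 = 1.0081205
T_{2}^{(2)} = 1.0081205 + (1.0081205 − 1.0244948)/15 = 1.0070289

1.00703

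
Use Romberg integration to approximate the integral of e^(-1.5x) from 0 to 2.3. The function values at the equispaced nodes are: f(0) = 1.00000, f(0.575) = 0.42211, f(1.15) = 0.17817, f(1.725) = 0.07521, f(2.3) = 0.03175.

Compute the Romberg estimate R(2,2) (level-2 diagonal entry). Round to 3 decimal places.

R(0,0) (trapezoid, 1 panel, h=2.3000): 1.18651
R(1,0) (trapezoid, 2 panels, h=1.1500): 0.79815
R(2,0) (trapezoid, 4 panels, h=0.5750): 0.68503
R(1,1) = 0.79815 + (0.79815 − 1.18651)/3 = 0.66870
R(2,1) = 0.68503 + (0.68503 − 0.79815)/3 = 0.64732
R(2,2) = 0.64732 + (0.64732 − 0.66870)/15 = 0.64589

0.646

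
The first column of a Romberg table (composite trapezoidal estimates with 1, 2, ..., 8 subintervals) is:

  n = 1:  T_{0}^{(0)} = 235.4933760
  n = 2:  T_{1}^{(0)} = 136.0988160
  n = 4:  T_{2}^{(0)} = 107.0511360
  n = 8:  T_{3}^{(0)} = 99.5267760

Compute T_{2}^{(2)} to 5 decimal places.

96.99533

T_{1}^{(1)} = 136.0988160 + (136.0988160 − 235.4933760)/3 = 102.9672960
T_{2}^{(1)} = (4·107.0511360 − 136.0988160) / 3 = 97.3685760
T_{2}^{(2)} = (16·97.3685760 − 102.9672960) / 15 = 96.9953280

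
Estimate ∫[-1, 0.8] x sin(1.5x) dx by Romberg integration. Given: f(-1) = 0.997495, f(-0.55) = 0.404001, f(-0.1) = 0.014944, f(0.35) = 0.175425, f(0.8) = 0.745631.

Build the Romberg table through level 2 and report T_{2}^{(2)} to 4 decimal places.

0.6185

T_{0}^{(0)} (trapezoid, 1 panel, h=1.8000): 1.568813
T_{1}^{(0)} (trapezoid, 2 panels, h=0.9000): 0.797856
T_{2}^{(0)} (trapezoid, 4 panels, h=0.4500): 0.659670
T_{1}^{(1)} = 0.797856 + (0.797856 − 1.568813)/3 = 0.540870
T_{2}^{(1)} = 0.659670 + (0.659670 − 0.797856)/3 = 0.613608
T_{2}^{(2)} = 0.613608 + (0.613608 − 0.540870)/15 = 0.618457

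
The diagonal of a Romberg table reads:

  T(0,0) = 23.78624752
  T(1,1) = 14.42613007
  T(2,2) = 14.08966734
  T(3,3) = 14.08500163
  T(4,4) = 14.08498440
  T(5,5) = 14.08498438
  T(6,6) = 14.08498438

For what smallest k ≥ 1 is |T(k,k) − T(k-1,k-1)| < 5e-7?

|T(1,1) − T(0,0)| = 9.36011745 ≥ 5e-7
|T(2,2) − T(1,1)| = 0.33646273 ≥ 5e-7
|T(3,3) − T(2,2)| = 0.00466571 ≥ 5e-7
|T(4,4) − T(3,3)| = 0.00001723 ≥ 5e-7
|T(5,5) − T(4,4)| = 0.00000002 < 5e-7

k = 5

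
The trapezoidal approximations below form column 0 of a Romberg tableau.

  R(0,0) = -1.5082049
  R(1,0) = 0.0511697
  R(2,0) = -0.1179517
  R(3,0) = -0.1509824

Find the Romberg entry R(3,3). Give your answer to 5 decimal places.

-0.16017

Richardson extrapolation on the trapezoidal column (denominator 4−1=3):
R(1,1) = 0.0511697 + (0.0511697 − (-1.5082049))/3 = 0.5709612
R(2,1) = -0.1179517 + (-0.1179517 − 0.0511697)/3 = -0.1743255
R(3,1) = (4·(-0.1509824) − (-0.1179517)) / 3 = -0.1619926
R(2,2) = -0.1743255 + (-0.1743255 − 0.5709612)/15 = -0.2240113
R(3,2) = -0.1619926 + (-0.1619926 − (-0.1743255))/15 = -0.1611704
R(3,3) = (64·(-0.1611704) − (-0.2240113)) / 63 = -0.1601729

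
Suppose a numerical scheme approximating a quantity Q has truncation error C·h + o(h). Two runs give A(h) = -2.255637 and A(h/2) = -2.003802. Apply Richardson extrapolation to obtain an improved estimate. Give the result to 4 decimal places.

-1.7520

Extrapolated value = (2·A(h/2) − A(h)) / (2 − 1)
= (2·(-2.003802) − (-2.255637)) / 1
= -1.751967 / 1 = -1.751967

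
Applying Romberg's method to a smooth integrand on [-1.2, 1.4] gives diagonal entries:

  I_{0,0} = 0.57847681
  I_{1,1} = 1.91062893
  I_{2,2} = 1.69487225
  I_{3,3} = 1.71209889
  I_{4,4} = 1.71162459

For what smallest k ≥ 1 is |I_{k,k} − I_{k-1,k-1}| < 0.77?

|I_{1,1} − I_{0,0}| = 1.33215212 ≥ 0.77
|I_{2,2} − I_{1,1}| = 0.21575668 < 0.77

k = 2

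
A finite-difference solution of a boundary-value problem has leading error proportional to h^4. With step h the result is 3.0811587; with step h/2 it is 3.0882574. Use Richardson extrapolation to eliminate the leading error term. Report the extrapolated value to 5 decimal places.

The leading error scales as h^4; refining by a factor of 2 reduces it by 2^4 = 16.
Extrapolated value = (16·A(h/2) − A(h)) / (16 − 1)
= (16·3.0882574 − 3.0811587) / 15
= 46.3309597 / 15 = 3.0887306

3.08873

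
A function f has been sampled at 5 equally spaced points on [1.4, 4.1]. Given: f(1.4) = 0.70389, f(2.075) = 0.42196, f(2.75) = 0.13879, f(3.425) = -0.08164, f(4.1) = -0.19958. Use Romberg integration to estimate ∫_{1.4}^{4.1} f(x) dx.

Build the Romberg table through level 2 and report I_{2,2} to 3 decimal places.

0.483

I_{0,0} (trapezoid, 1 panel, h=2.7000): 0.68082
I_{1,0} (trapezoid, 2 panels, h=1.3500): 0.52778
I_{2,0} (trapezoid, 4 panels, h=0.6750): 0.49360
I_{1,1} = 0.52778 + (0.52778 − 0.68082)/3 = 0.47677
I_{2,1} = 0.49360 + (0.49360 − 0.52778)/3 = 0.48221
I_{2,2} = 0.48221 + (0.48221 − 0.47677)/15 = 0.48257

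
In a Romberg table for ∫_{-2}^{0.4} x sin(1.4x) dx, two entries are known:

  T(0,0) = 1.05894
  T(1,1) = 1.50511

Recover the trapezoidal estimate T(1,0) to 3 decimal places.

From T(1,1) = (4·T(1,0) − T(0,0))/3, solve for T(1,0):
4·T(1,0) = 3·1.50511 + 1.05894 = 5.57427
T(1,0) = 1.39357

1.394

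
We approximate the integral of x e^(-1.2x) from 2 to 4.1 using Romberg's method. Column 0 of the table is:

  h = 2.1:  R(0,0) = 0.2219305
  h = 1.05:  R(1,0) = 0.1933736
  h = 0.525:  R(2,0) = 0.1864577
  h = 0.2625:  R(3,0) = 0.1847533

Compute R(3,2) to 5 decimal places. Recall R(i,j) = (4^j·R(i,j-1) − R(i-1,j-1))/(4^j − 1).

R(2,1) = (4·0.1864577 − 0.1933736) / 3 = 0.1841524
R(3,1) = (4·0.1847533 − 0.1864577) / 3 = 0.1841852
R(3,2) = (16·0.1841852 − 0.1841524) / 15 = 0.1841874
(Column j=1 coincides with Simpson's rule on the same nodes.)

0.18419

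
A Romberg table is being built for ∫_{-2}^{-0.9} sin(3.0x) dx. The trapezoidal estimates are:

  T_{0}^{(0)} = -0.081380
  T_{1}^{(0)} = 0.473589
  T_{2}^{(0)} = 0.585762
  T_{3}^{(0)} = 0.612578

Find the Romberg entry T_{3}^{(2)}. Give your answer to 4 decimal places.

Richardson extrapolation on the trapezoidal column (denominator 4−1=3):
T_{2}^{(1)} = (4·0.585762 − 0.473589) / 3 = 0.623153
T_{3}^{(1)} = 0.612578 + (0.612578 − 0.585762)/3 = 0.621517
T_{3}^{(2)} = 0.621517 + (0.621517 − 0.623153)/15 = 0.621408
(Column j=1 coincides with Simpson's rule on the same nodes.)

0.6214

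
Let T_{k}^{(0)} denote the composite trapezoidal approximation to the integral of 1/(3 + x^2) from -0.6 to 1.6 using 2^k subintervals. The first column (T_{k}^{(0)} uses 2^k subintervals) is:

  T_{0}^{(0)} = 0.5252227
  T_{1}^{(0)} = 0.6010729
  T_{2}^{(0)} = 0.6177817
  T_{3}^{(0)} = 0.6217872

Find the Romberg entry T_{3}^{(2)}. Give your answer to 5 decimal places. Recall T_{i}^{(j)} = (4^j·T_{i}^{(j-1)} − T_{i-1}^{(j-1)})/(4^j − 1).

0.62311

T_{2}^{(1)} = (4·0.6177817 − 0.6010729) / 3 = 0.6233513
T_{3}^{(1)} = (4·0.6217872 − 0.6177817) / 3 = 0.6231224
T_{3}^{(2)} = (16·0.6231224 − 0.6233513) / 15 = 0.6231071
(Column j=1 coincides with Simpson's rule on the same nodes.)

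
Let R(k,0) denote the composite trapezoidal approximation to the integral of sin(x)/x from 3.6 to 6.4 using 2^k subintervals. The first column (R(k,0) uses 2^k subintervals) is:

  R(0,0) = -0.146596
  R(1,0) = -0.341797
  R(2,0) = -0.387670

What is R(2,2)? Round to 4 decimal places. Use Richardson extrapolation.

-0.4027

R(1,1) = (4·(-0.341797) − (-0.146596)) / 3 = -0.406864
R(2,1) = -0.387670 + (-0.387670 − (-0.341797))/3 = -0.402961
R(2,2) = -0.402961 + (-0.402961 − (-0.406864))/15 = -0.402701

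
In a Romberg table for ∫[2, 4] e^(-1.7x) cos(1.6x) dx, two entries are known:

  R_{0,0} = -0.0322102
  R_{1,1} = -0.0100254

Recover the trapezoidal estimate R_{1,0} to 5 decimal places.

From R_{1,1} = (4·R_{1,0} − R_{0,0})/3, solve for R_{1,0}:
4·R_{1,0} = 3·(-0.0100254) + (-0.0322102) = -0.0622864
R_{1,0} = -0.0155716

-0.01557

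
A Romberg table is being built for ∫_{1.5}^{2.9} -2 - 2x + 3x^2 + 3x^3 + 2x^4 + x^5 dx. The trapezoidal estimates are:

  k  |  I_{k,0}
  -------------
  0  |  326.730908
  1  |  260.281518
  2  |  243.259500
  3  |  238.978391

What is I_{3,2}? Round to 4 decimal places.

I_{2,1} = 243.259500 + (243.259500 − 260.281518)/3 = 237.585494
I_{3,1} = 238.978391 + (238.978391 − 243.259500)/3 = 237.551355
I_{3,2} = (16·237.551355 − 237.585494) / 15 = 237.549079

237.5491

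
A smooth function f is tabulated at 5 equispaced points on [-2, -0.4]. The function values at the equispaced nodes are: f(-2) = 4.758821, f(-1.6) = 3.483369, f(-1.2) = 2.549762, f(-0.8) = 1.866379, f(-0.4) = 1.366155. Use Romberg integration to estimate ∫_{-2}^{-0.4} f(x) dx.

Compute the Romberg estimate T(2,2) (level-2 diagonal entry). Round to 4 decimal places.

4.3496

T(0,0) (trapezoid, 1 panel, h=1.6000): 4.899981
T(1,0) (trapezoid, 2 panels, h=0.8000): 4.489800
T(2,0) (trapezoid, 4 panels, h=0.4000): 4.384799
T(1,1) = 4.489800 + (4.489800 − 4.899981)/3 = 4.353073
T(2,1) = 4.384799 + (4.384799 − 4.489800)/3 = 4.349799
T(2,2) = 4.349799 + (4.349799 − 4.353073)/15 = 4.349581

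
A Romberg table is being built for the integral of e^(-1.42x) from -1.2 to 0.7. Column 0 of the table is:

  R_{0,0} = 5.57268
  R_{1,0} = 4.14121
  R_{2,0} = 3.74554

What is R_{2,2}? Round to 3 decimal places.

3.610

R_{1,1} = (4·4.14121 − 5.57268) / 3 = 3.66405
R_{2,1} = (4·3.74554 − 4.14121) / 3 = 3.61365
R_{2,2} = 3.61365 + (3.61365 − 3.66405)/15 = 3.61029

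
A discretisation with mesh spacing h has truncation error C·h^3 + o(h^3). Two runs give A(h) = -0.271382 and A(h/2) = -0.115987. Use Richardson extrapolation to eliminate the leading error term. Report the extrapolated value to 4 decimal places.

Extrapolated value = (8·A(h/2) − A(h)) / (8 − 1)
= (8·(-0.115987) − (-0.271382)) / 7
= -0.656514 / 7 = -0.093788

-0.0938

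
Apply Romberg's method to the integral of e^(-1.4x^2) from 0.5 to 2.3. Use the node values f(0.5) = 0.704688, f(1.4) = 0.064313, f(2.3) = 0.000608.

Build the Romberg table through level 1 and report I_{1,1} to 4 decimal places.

0.2888

I_{0,0} (trapezoid, 1 panel, h=1.8000): 0.634766
I_{1,0} (trapezoid, 2 panels, h=0.9000): 0.375265
I_{1,1} = 0.375265 + (0.375265 − 0.634766)/3 = 0.288765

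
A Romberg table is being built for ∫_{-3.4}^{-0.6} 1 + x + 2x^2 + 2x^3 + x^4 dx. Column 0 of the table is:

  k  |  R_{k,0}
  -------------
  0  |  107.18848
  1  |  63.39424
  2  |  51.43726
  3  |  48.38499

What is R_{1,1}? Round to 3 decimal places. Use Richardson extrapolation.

48.796

Richardson extrapolation on the trapezoidal column (denominator 4−1=3):
R_{1,1} = 63.39424 + (63.39424 − 107.18848)/3 = 48.79616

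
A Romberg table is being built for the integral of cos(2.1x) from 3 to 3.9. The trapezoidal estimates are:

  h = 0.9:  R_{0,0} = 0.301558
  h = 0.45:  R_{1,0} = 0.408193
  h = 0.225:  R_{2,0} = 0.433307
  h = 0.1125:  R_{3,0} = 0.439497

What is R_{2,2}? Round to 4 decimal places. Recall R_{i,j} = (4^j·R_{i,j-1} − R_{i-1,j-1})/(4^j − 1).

0.4415

R_{1,1} = 0.408193 + (0.408193 − 0.301558)/3 = 0.443738
R_{2,1} = (4·0.433307 − 0.408193) / 3 = 0.441678
R_{2,2} = 0.441678 + (0.441678 − 0.443738)/15 = 0.441541
(Column j=1 coincides with Simpson's rule on the same nodes.)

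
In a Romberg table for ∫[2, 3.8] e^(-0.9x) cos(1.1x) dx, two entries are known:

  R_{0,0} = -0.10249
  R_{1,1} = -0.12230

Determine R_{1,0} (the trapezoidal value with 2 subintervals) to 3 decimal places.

-0.117

From R_{1,1} = (4·R_{1,0} − R_{0,0})/3, solve for R_{1,0}:
4·R_{1,0} = 3·(-0.12230) + (-0.10249) = -0.46939
R_{1,0} = -0.11735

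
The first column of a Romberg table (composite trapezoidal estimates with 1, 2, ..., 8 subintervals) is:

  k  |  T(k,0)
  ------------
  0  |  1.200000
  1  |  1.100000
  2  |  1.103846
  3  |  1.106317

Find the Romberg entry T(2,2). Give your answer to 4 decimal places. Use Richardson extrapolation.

1.1077

T(1,1) = (4·1.100000 − 1.200000) / 3 = 1.066667
T(2,1) = (4·1.103846 − 1.100000) / 3 = 1.105128
T(2,2) = 1.105128 + (1.105128 − 1.066667)/15 = 1.107692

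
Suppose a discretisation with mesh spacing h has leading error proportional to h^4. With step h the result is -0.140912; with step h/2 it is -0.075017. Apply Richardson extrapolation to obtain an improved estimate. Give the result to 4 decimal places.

-0.0706

The leading error scales as h^4; refining by a factor of 2 reduces it by 2^4 = 16.
Extrapolated value = (16·A(h/2) − A(h)) / (16 − 1)
= (16·(-0.075017) − (-0.140912)) / 15
= -1.059360 / 15 = -0.070624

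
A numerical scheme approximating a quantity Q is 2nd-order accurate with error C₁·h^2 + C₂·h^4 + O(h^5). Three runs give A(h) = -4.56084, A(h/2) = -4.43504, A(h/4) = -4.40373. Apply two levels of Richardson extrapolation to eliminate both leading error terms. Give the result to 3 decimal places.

First eliminate the h^2 term (factor 2^2 = 4):
  B₁ = (4·(-4.43504) − (-4.56084))/3 = -4.39311
  B₂ = (4·(-4.40373) − (-4.43504))/3 = -4.39329
Then eliminate the h^4 term (factor 2^4 = 16):
  (16·(-4.39329) − (-4.39311))/15 = -4.39330

-4.393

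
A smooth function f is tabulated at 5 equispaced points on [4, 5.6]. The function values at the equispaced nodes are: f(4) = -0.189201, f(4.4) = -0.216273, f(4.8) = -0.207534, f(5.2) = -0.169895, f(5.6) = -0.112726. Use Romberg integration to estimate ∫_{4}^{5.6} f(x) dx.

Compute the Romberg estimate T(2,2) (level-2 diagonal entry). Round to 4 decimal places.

-0.3015

T(0,0) (trapezoid, 1 panel, h=1.6000): -0.241542
T(1,0) (trapezoid, 2 panels, h=0.8000): -0.286798
T(2,0) (trapezoid, 4 panels, h=0.4000): -0.297866
T(1,1) = -0.286798 + (-0.286798 − (-0.241542))/3 = -0.301883
T(2,1) = -0.297866 + (-0.297866 − (-0.286798))/3 = -0.301555
T(2,2) = -0.301555 + (-0.301555 − (-0.301883))/15 = -0.301533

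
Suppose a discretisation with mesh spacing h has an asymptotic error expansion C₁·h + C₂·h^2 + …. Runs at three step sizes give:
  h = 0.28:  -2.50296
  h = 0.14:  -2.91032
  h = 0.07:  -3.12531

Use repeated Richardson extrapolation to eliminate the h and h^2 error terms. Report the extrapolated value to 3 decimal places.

First eliminate the h term (factor 2^1 = 2):
  B₁ = (2·(-2.91032) − (-2.50296))/1 = -3.31768
  B₂ = (2·(-3.12531) − (-2.91032))/1 = -3.34030
Then eliminate the h^2 term (factor 2^2 = 4):
  (4·(-3.34030) − (-3.31768))/3 = -3.34784

-3.348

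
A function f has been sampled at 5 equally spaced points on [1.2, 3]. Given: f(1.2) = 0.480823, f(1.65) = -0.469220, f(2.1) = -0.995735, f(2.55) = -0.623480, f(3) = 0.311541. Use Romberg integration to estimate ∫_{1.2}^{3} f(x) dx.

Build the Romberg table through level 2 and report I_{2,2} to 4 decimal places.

-0.8274

I_{0,0} (trapezoid, 1 panel, h=1.8000): 0.713128
I_{1,0} (trapezoid, 2 panels, h=0.9000): -0.539598
I_{2,0} (trapezoid, 4 panels, h=0.4500): -0.761514
I_{1,1} = -0.539598 + (-0.539598 − 0.713128)/3 = -0.957173
I_{2,1} = -0.761514 + (-0.761514 − (-0.539598))/3 = -0.835486
I_{2,2} = -0.835486 + (-0.835486 − (-0.957173))/15 = -0.827374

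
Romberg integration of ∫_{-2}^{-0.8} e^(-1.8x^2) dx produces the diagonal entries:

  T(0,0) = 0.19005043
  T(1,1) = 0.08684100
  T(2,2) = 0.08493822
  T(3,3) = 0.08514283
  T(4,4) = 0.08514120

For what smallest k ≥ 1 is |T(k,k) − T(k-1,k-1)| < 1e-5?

k = 4

|T(1,1) − T(0,0)| = 0.10320943 ≥ 1e-5
|T(2,2) − T(1,1)| = 0.00190278 ≥ 1e-5
|T(3,3) − T(2,2)| = 0.00020461 ≥ 1e-5
|T(4,4) − T(3,3)| = 0.00000163 < 1e-5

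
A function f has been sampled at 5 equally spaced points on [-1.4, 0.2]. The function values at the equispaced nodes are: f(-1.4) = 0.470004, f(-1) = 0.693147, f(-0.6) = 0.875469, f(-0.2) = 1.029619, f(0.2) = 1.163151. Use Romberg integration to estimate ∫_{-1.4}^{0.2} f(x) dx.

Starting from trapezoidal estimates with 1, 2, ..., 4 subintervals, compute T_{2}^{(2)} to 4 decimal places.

T_{0}^{(0)} (trapezoid, 1 panel, h=1.6000): 1.306524
T_{1}^{(0)} (trapezoid, 2 panels, h=0.8000): 1.353637
T_{2}^{(0)} (trapezoid, 4 panels, h=0.4000): 1.365925
T_{1}^{(1)} = 1.353637 + (1.353637 − 1.306524)/3 = 1.369341
T_{2}^{(1)} = 1.365925 + (1.365925 − 1.353637)/3 = 1.370021
T_{2}^{(2)} = 1.370021 + (1.370021 − 1.369341)/15 = 1.370066

1.3701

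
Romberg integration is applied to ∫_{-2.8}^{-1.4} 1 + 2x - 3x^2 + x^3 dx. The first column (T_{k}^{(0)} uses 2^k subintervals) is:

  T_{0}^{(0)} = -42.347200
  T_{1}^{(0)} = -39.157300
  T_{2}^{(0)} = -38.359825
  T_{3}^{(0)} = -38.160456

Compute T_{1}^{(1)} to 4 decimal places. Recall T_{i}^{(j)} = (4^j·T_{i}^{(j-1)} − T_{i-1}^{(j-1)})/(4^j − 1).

T_{1}^{(1)} = -39.157300 + (-39.157300 − (-42.347200))/3 = -38.094000

-38.0940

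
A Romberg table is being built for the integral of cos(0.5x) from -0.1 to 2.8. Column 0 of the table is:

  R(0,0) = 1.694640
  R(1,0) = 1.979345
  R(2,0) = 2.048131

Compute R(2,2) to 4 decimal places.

2.0708

R(1,1) = (4·1.979345 − 1.694640) / 3 = 2.074247
R(2,1) = (4·2.048131 − 1.979345) / 3 = 2.071060
R(2,2) = (16·2.071060 − 2.074247) / 15 = 2.070848
(Column j=1 coincides with Simpson's rule on the same nodes.)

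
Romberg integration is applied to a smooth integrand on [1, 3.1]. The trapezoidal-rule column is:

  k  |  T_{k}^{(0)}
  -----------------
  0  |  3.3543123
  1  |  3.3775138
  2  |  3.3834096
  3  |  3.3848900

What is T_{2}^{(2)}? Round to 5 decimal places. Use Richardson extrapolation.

3.38538

T_{1}^{(1)} = 3.3775138 + (3.3775138 − 3.3543123)/3 = 3.3852476
T_{2}^{(1)} = (4·3.3834096 − 3.3775138) / 3 = 3.3853749
T_{2}^{(2)} = 3.3853749 + (3.3853749 − 3.3852476)/15 = 3.3853834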